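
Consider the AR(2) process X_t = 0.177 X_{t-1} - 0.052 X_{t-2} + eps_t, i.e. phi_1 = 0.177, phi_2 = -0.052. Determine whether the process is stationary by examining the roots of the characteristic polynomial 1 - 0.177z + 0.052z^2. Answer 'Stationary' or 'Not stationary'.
\text{Stationary}

The AR(p) characteristic polynomial is P(z) = 1 - 0.177z + 0.052z^2.
Stationarity requires all roots to lie outside the unit circle, i.e. |z| > 1 for every root.
Set 1 + (-0.177) z + (0.052) z^2 = 0, i.e. a z^2 + b z + c = 0 with a = 0.052, b = -0.177, c = 1.
Discriminant D = b^2 - 4ac = (-0.177)^2 - 4*(0.052)*1 = 0.031329 - (0.208) = -0.176671.
D < 0, so the roots are the complex-conjugate pair z = (-b +/- i sqrt(-D)) / (2a) = 1.7019 +/- 4.0416i.
For a conjugate pair |z|^2 = z * conj(z) = (product of roots) = c/a = 1/(0.052) = 19.230769, so |z| = sqrt(19.230769) = 4.3853 for both roots.
Moduli of all roots: 4.3853, 4.3853.
All moduli strictly greater than 1? Yes.
Verdict: Stationary.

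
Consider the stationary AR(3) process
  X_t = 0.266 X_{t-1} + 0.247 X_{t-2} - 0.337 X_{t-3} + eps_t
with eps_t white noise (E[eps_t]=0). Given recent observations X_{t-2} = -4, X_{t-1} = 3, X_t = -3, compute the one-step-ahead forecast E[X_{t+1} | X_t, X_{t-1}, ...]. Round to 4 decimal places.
E[X_{t+1} \mid \mathcal F_t] = 1.2910

For an AR(p) model X_t = c + sum_i phi_i X_{t-i} + eps_t, the
one-step-ahead conditional mean is
  E[X_{t+1} | X_t, ...] = c + sum_i phi_i X_{t+1-i}.
Substitute known values:
  E[X_{t+1} | ...] = (0.266) * (-3) + (0.247) * (3) + (-0.337) * (-4)
                   = 1.2910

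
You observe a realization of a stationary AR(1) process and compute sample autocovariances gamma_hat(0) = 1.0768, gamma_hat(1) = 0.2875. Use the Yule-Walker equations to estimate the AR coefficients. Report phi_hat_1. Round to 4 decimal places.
\hat\phi_{1} = 0.2670

The Yule-Walker equations for an AR(p) process read, in matrix form,
  Gamma_p phi = r_p,   with   (Gamma_p)_{ij} = gamma(|i - j|),
                       (r_p)_i = gamma(i),   i,j = 1..p.
Substitute the sample gammas (Toeplitz matrix and right-hand side of size 1):
  Gamma_p = [[1.0768]]
  r_p     = [0.2875]
With p = 1 this is the single equation gamma(0) phi_1 = gamma(1):
  phi_hat_1 = gamma(1) / gamma(0) = 0.2875 / 1.0768 = 0.2670.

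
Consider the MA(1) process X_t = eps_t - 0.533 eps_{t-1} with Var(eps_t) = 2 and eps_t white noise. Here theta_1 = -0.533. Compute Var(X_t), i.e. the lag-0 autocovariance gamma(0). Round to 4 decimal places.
\gamma(0) = 2.5682

For an MA(q) process X_t = eps_t + sum_i theta_i eps_{t-i} with
Var(eps_t) = sigma^2, the variance is
  gamma(0) = sigma^2 * (1 + sum_i theta_i^2).
  sum_i theta_i^2 = (-0.533)^2 = 0.284089.
  gamma(0) = 2 * (1 + 0.284089) = 2 * 1.284089 = 2.568178, which rounds to 2.5682.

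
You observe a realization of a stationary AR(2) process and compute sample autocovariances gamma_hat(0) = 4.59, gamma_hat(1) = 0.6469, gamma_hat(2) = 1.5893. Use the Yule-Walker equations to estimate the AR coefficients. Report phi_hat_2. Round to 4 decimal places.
\hat\phi_{2} = 0.3330

The Yule-Walker equations for an AR(p) process read, in matrix form,
  Gamma_p phi = r_p,   with   (Gamma_p)_{ij} = gamma(|i - j|),
                       (r_p)_i = gamma(i),   i,j = 1..p.
Substitute the sample gammas (Toeplitz matrix and right-hand side of size 2):
  Gamma_p = [[4.59, 0.6469], [0.6469, 4.59]]
  r_p     = [0.6469, 1.5893]
Written out:
  4.59 phi_1 + 0.6469 phi_2 = 0.6469
  0.6469 phi_1 + 4.59 phi_2 = 1.5893
Solve by Cramer's rule:
  det = gamma(0)^2 - gamma(1)^2 = (4.59)^2 - (0.6469)^2 = 21.0681 - 0.41847961 = 20.64962039
  phi_hat_1 = [gamma(1) gamma(0) - gamma(1) gamma(2)] / det = [(0.6469)(4.59) - (0.6469)(1.5893)] / 20.64962039 = 1.94115283 / 20.64962039 = 0.094
  phi_hat_2 = [gamma(0) gamma(2) - gamma(1)^2] / det = [(4.59)(1.5893) - (0.6469)^2] / 20.64962039 = 6.87640739 / 20.64962039 = 0.333
So phi_hat = [0.0940, 0.3330].
Therefore phi_hat_2 = 0.3330.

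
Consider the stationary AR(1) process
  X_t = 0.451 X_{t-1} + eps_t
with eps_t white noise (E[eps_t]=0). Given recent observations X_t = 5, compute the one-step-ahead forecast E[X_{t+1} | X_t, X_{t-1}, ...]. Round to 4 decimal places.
E[X_{t+1} \mid \mathcal F_t] = 2.2550

For an AR(p) model X_t = c + sum_i phi_i X_{t-i} + eps_t, the
one-step-ahead conditional mean is
  E[X_{t+1} | X_t, ...] = c + sum_i phi_i X_{t+1-i}.
Substitute known values:
  E[X_{t+1} | ...] = (0.451) * (5)
                   = 2.2550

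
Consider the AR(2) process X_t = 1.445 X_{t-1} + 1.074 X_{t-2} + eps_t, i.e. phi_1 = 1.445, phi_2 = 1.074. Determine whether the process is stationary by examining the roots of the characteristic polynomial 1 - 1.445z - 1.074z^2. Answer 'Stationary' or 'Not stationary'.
\text{Not stationary}

The AR(p) characteristic polynomial is P(z) = 1 - 1.445z - 1.074z^2.
Stationarity requires all roots to lie outside the unit circle, i.e. |z| > 1 for every root.
Set 1 + (-1.445) z + (-1.074) z^2 = 0, i.e. a z^2 + b z + c = 0 with a = -1.074, b = -1.445, c = 1.
Discriminant D = b^2 - 4ac = (-1.445)^2 - 4*(-1.074)*1 = 2.088025 - (-4.296) = 6.384025.
D >= 0, so the roots are real: z = (-b +/- sqrt(D)) / (2a) = (1.445 +/- 2.526663) / (-2.148).
  z_1 = (1.445 + 2.526663) / (-2.148) = -1.849,   |z_1| = 1.849.
  z_2 = (1.445 - 2.526663) / (-2.148) = 0.5036,   |z_2| = 0.5036.
Moduli of all roots: 1.8490, 0.5036.
All moduli strictly greater than 1? No.
Verdict: Not stationary.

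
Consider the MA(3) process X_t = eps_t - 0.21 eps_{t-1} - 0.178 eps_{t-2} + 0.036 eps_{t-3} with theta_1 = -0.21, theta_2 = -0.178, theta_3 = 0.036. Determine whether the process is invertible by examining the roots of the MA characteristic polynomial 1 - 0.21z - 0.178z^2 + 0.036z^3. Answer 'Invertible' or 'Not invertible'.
\text{Invertible}

The MA(q) characteristic polynomial is P(z) = 1 - 0.21z - 0.178z^2 + 0.036z^3.
Invertibility requires all roots to lie outside the unit circle, i.e. |z| > 1 for every root.
Degree 3: look for a simple real root z0 first, then factor out (1 - z/z0) and solve the remaining quadratic.
Testing z0 = 5: P(5) = 1 + (-0.21)(5) + (-0.178)(5)^2 + (0.036)(5)^3
  = 1 + (-1.05) + (-4.45) + (4.5) = 0.  So z_0 = 5 is a root, |z_0| = 5.
Divide out the factor (1 - 0.2 z) = (1 - z/z0) (since 1/z0 = 0.2):
  P(z) = (1 - 0.2 z)(1 + (-0.01) z + (-0.18) z^2)
  [check: z-coef -0.01 - (0.2) = -0.21; z^2-coef -0.18 - (0.2)(-0.01) = -0.178; z^3-coef -(0.2)(-0.18) = 0.036.]
Remaining roots from the quadratic factor 1 + (-0.01) z + (-0.18) z^2:
  Set 1 + (-0.01) z + (-0.18) z^2 = 0, i.e. a z^2 + b z + c = 0 with a = -0.18, b = -0.01, c = 1.
  Discriminant D = b^2 - 4ac = (-0.01)^2 - 4*(-0.18)*1 = 0.0001 - (-0.72) = 0.7201.
  D >= 0, so the roots are real: z = (-b +/- sqrt(D)) / (2a) = (0.01 +/- 0.848587) / (-0.36).
    z_1 = (0.01 + 0.848587) / (-0.36) = -2.385,   |z_1| = 2.385.
    z_2 = (0.01 - 0.848587) / (-0.36) = 2.3294,   |z_2| = 2.3294.
Moduli of all roots: 5.0000, 2.3850, 2.3294.
All moduli strictly greater than 1? Yes.
Verdict: Invertible.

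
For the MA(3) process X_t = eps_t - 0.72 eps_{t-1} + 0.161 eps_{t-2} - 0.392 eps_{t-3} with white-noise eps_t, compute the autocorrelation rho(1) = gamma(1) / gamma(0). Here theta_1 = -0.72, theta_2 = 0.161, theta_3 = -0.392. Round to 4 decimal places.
\rho(1) = -0.5295

For an MA(q) process with theta_0 = 1, the autocovariance is
  gamma(k) = sigma^2 * sum_{i=0..q-k} theta_i * theta_{i+k},
and rho(k) = gamma(k) / gamma(0). Sigma^2 cancels.
  numerator   = (1)*(-0.72) + (-0.72)*(0.161) + (0.161)*(-0.392) = -0.899032.
  denominator = (1)^2 + (-0.72)^2 + (0.161)^2 + (-0.392)^2 = 1.697985.
  rho(1) = -0.899032 / 1.697985 = -0.5295.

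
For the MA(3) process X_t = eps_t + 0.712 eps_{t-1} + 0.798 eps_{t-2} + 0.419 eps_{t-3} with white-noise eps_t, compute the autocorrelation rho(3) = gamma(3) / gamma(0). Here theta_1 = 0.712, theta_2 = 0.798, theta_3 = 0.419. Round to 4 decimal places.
\rho(3) = 0.1807

For an MA(q) process with theta_0 = 1, the autocovariance is
  gamma(k) = sigma^2 * sum_{i=0..q-k} theta_i * theta_{i+k},
and rho(k) = gamma(k) / gamma(0). Sigma^2 cancels.
  numerator   = (1)*(0.419) = 0.419.
  denominator = (1)^2 + (0.712)^2 + (0.798)^2 + (0.419)^2 = 2.319309.
  rho(3) = 0.419 / 2.319309 = 0.1807.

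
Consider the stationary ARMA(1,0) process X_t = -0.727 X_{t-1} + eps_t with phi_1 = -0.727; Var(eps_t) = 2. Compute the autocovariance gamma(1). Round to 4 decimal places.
\gamma(1) = -3.0840

Multiply the model equation by X_{t-k} and take expectations. With theta_0 = psi_0 = 1 and psi_j the MA(infinity) weights, this gives
  gamma(k) - sum_i phi_i gamma(k-i) = c_k,
  c_k = sigma^2 * sum_{j=k..q} theta_j psi_{j-k}   (c_k = 0 for k > q),
using gamma(-m) = gamma(m).
Pure AR (q = 0): c_0 = sigma^2 = 2, c_k = 0 for k >= 1.
Equations for k = 0 and k = 1 (AR order 1):
  gamma(0) = phi_1 gamma(1) + c_0
  gamma(1) = phi_1 gamma(0) + c_1
Substituting the second into the first: gamma(0) (1 - phi_1^2) = c_0 + phi_1 c_1, so
  gamma(0) = c_0 / (1 - phi_1^2) = 2 / (1 - (-0.727)^2) = 2 / 0.471471 = 4.242042.
  gamma(1) = phi_1 gamma(0) = (-0.727)(4.242042) = -3.083965.
Therefore gamma(1) = -3.0840 (to 4 decimal places).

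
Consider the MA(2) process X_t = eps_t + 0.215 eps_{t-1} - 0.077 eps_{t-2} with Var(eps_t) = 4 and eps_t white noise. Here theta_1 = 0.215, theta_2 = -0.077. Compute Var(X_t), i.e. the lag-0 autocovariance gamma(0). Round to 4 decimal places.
\gamma(0) = 4.2086

For an MA(q) process X_t = eps_t + sum_i theta_i eps_{t-i} with
Var(eps_t) = sigma^2, the variance is
  gamma(0) = sigma^2 * (1 + sum_i theta_i^2).
  sum_i theta_i^2 = (0.215)^2 + (-0.077)^2 = 0.046225 + 0.005929 = 0.052154.
  gamma(0) = 4 * (1 + 0.052154) = 4 * 1.052154 = 4.208616, which rounds to 4.2086.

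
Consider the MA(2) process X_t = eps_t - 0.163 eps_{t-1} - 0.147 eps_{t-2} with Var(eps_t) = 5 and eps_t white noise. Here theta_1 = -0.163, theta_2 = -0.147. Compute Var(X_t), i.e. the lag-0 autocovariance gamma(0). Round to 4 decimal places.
\gamma(0) = 5.2409

For an MA(q) process X_t = eps_t + sum_i theta_i eps_{t-i} with
Var(eps_t) = sigma^2, the variance is
  gamma(0) = sigma^2 * (1 + sum_i theta_i^2).
  sum_i theta_i^2 = (-0.163)^2 + (-0.147)^2 = 0.026569 + 0.021609 = 0.048178.
  gamma(0) = 5 * (1 + 0.048178) = 5 * 1.048178 = 5.24089, which rounds to 5.2409.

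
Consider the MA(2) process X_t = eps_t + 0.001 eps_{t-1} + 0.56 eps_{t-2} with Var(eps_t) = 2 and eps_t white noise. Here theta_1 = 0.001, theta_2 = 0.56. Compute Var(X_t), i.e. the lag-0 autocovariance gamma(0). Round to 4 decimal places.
\gamma(0) = 2.6272

For an MA(q) process X_t = eps_t + sum_i theta_i eps_{t-i} with
Var(eps_t) = sigma^2, the variance is
  gamma(0) = sigma^2 * (1 + sum_i theta_i^2).
  sum_i theta_i^2 = (0.001)^2 + (0.56)^2 = 0.000001 + 0.3136 = 0.313601.
  gamma(0) = 2 * (1 + 0.313601) = 2 * 1.313601 = 2.627202, which rounds to 2.6272.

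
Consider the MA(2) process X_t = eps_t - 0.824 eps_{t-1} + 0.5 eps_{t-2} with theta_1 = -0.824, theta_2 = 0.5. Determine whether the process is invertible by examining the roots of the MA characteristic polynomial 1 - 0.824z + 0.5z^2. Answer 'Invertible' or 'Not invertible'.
\text{Invertible}

The MA(q) characteristic polynomial is P(z) = 1 - 0.824z + 0.5z^2.
Invertibility requires all roots to lie outside the unit circle, i.e. |z| > 1 for every root.
Set 1 + (-0.824) z + (0.5) z^2 = 0, i.e. a z^2 + b z + c = 0 with a = 0.5, b = -0.824, c = 1.
Discriminant D = b^2 - 4ac = (-0.824)^2 - 4*(0.5)*1 = 0.678976 - (2) = -1.321024.
D < 0, so the roots are the complex-conjugate pair z = (-b +/- i sqrt(-D)) / (2a) = 0.824 +/- 1.1494i.
For a conjugate pair |z|^2 = z * conj(z) = (product of roots) = c/a = 1/(0.5) = 2, so |z| = sqrt(2) = 1.4142 for both roots.
Moduli of all roots: 1.4142, 1.4142.
All moduli strictly greater than 1? Yes.
Verdict: Invertible.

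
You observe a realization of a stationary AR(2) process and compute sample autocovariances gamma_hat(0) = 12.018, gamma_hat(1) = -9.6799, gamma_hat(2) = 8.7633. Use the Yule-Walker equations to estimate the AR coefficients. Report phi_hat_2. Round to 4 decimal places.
\hat\phi_{2} = 0.2290

The Yule-Walker equations for an AR(p) process read, in matrix form,
  Gamma_p phi = r_p,   with   (Gamma_p)_{ij} = gamma(|i - j|),
                       (r_p)_i = gamma(i),   i,j = 1..p.
Substitute the sample gammas (Toeplitz matrix and right-hand side of size 2):
  Gamma_p = [[12.018, -9.6799], [-9.6799, 12.018]]
  r_p     = [-9.6799, 8.7633]
Written out:
  12.018 phi_1 - 9.6799 phi_2 = -9.6799
  -9.6799 phi_1 + 12.018 phi_2 = 8.7633
Solve by Cramer's rule:
  det = gamma(0)^2 - gamma(1)^2 = (12.018)^2 - (-9.6799)^2 = 144.432324 - 93.70046401 = 50.73185999
  phi_hat_1 = [gamma(1) gamma(0) - gamma(1) gamma(2)] / det = [(-9.6799)(12.018) - (-9.6799)(8.7633)] / 50.73185999 = -31.50517053 / 50.73185999 = -0.621
  phi_hat_2 = [gamma(0) gamma(2) - gamma(1)^2] / det = [(12.018)(8.7633) - (-9.6799)^2] / 50.73185999 = 11.61687539 / 50.73185999 = 0.229
So phi_hat = [-0.6210, 0.2290].
Therefore phi_hat_2 = 0.2290.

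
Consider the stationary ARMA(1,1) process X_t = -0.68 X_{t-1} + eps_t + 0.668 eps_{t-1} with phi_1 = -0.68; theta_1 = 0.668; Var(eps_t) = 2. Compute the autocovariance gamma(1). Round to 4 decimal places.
\gamma(1) = -0.0244

Multiply the model equation by X_{t-k} and take expectations. With theta_0 = psi_0 = 1 and psi_j the MA(infinity) weights, this gives
  gamma(k) - sum_i phi_i gamma(k-i) = c_k,
  c_k = sigma^2 * sum_{j=k..q} theta_j psi_{j-k}   (c_k = 0 for k > q),
using gamma(-m) = gamma(m).
psi-weights needed (psi_j = theta_j + sum_i phi_i psi_{j-i}):
  psi_1 = theta_1 + phi_1 = 0.668 + (-0.68) = -0.012
Right-hand sides:
  c_0 = sigma^2 (1 + theta_1 psi_1) = 2 * (1 + (0.668)(-0.012)) = 2 * 0.991984 = 1.983968
  c_1 = sigma^2 theta_1 = 2 * (0.668) = 1.336
  c_2 = 0
Equations for k = 0 and k = 1 (AR order 1):
  gamma(0) = phi_1 gamma(1) + c_0
  gamma(1) = phi_1 gamma(0) + c_1
Substituting the second into the first: gamma(0) (1 - phi_1^2) = c_0 + phi_1 c_1, so
  gamma(0) = (c_0 + phi_1 c_1) / (1 - phi_1^2) = (1.983968 + (-0.68)(1.336)) / (1 - (-0.68)^2) = 1.075488 / 0.5376 = 2.000536.
  gamma(1) = phi_1 gamma(0) + c_1 = (-0.68)(2.000536) + (1.336) = -0.024364.
Therefore gamma(1) = -0.0244 (to 4 decimal places).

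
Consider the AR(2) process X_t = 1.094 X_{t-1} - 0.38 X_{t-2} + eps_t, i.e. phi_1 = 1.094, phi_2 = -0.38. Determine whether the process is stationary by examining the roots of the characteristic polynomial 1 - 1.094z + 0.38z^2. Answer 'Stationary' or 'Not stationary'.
\text{Stationary}

The AR(p) characteristic polynomial is P(z) = 1 - 1.094z + 0.38z^2.
Stationarity requires all roots to lie outside the unit circle, i.e. |z| > 1 for every root.
Set 1 + (-1.094) z + (0.38) z^2 = 0, i.e. a z^2 + b z + c = 0 with a = 0.38, b = -1.094, c = 1.
Discriminant D = b^2 - 4ac = (-1.094)^2 - 4*(0.38)*1 = 1.196836 - (1.52) = -0.323164.
D < 0, so the roots are the complex-conjugate pair z = (-b +/- i sqrt(-D)) / (2a) = 1.4395 +/- 0.748i.
For a conjugate pair |z|^2 = z * conj(z) = (product of roots) = c/a = 1/(0.38) = 2.631579, so |z| = sqrt(2.631579) = 1.6222 for both roots.
Moduli of all roots: 1.6222, 1.6222.
All moduli strictly greater than 1? Yes.
Verdict: Stationary.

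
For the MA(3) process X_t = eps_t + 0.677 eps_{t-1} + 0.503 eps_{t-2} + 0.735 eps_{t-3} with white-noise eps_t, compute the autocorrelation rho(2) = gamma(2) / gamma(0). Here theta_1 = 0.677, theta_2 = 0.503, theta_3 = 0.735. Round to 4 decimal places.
\rho(2) = 0.4444

For an MA(q) process with theta_0 = 1, the autocovariance is
  gamma(k) = sigma^2 * sum_{i=0..q-k} theta_i * theta_{i+k},
and rho(k) = gamma(k) / gamma(0). Sigma^2 cancels.
  numerator   = (1)*(0.503) + (0.677)*(0.735) = 1.000595.
  denominator = (1)^2 + (0.677)^2 + (0.503)^2 + (0.735)^2 = 2.251563.
  rho(2) = 1.000595 / 2.251563 = 0.4444.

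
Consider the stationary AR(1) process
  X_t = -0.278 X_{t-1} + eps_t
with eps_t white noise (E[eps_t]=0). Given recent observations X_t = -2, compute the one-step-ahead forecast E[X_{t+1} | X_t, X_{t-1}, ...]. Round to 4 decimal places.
E[X_{t+1} \mid \mathcal F_t] = 0.5560

For an AR(p) model X_t = c + sum_i phi_i X_{t-i} + eps_t, the
one-step-ahead conditional mean is
  E[X_{t+1} | X_t, ...] = c + sum_i phi_i X_{t+1-i}.
Substitute known values:
  E[X_{t+1} | ...] = (-0.278) * (-2)
                   = 0.5560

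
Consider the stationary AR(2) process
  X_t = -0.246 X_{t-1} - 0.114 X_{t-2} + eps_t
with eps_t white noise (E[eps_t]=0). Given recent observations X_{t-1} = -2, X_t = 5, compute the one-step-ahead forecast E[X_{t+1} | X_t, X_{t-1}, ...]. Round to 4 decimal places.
E[X_{t+1} \mid \mathcal F_t] = -1.0020

For an AR(p) model X_t = c + sum_i phi_i X_{t-i} + eps_t, the
one-step-ahead conditional mean is
  E[X_{t+1} | X_t, ...] = c + sum_i phi_i X_{t+1-i}.
Substitute known values:
  E[X_{t+1} | ...] = (-0.246) * (5) + (-0.114) * (-2)
                   = -1.0020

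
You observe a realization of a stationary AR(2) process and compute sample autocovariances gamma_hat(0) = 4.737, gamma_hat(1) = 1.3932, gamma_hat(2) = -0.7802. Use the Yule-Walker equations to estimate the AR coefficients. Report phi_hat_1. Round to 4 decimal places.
\hat\phi_{1} = 0.3750

The Yule-Walker equations for an AR(p) process read, in matrix form,
  Gamma_p phi = r_p,   with   (Gamma_p)_{ij} = gamma(|i - j|),
                       (r_p)_i = gamma(i),   i,j = 1..p.
Substitute the sample gammas (Toeplitz matrix and right-hand side of size 2):
  Gamma_p = [[4.737, 1.3932], [1.3932, 4.737]]
  r_p     = [1.3932, -0.7802]
Written out:
  4.737 phi_1 + 1.3932 phi_2 = 1.3932
  1.3932 phi_1 + 4.737 phi_2 = -0.7802
Solve by Cramer's rule:
  det = gamma(0)^2 - gamma(1)^2 = (4.737)^2 - (1.3932)^2 = 22.439169 - 1.94100624 = 20.49816276
  phi_hat_1 = [gamma(1) gamma(0) - gamma(1) gamma(2)] / det = [(1.3932)(4.737) - (1.3932)(-0.7802)] / 20.49816276 = 7.68656304 / 20.49816276 = 0.375
  phi_hat_2 = [gamma(0) gamma(2) - gamma(1)^2] / det = [(4.737)(-0.7802) - (1.3932)^2] / 20.49816276 = -5.63681364 / 20.49816276 = -0.275
So phi_hat = [0.3750, -0.2750].
Therefore phi_hat_1 = 0.3750.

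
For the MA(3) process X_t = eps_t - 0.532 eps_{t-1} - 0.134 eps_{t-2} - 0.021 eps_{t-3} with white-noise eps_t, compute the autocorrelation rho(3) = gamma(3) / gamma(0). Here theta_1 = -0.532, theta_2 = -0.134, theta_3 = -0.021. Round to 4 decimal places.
\rho(3) = -0.0161

For an MA(q) process with theta_0 = 1, the autocovariance is
  gamma(k) = sigma^2 * sum_{i=0..q-k} theta_i * theta_{i+k},
and rho(k) = gamma(k) / gamma(0). Sigma^2 cancels.
  numerator   = (1)*(-0.021) = -0.021.
  denominator = (1)^2 + (-0.532)^2 + (-0.134)^2 + (-0.021)^2 = 1.301421.
  rho(3) = -0.021 / 1.301421 = -0.0161.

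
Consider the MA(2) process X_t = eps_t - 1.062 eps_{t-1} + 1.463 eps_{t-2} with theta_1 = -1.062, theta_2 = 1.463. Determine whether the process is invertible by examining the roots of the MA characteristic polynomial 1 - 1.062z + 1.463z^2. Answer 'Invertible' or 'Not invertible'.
\text{Not invertible}

The MA(q) characteristic polynomial is P(z) = 1 - 1.062z + 1.463z^2.
Invertibility requires all roots to lie outside the unit circle, i.e. |z| > 1 for every root.
Set 1 + (-1.062) z + (1.463) z^2 = 0, i.e. a z^2 + b z + c = 0 with a = 1.463, b = -1.062, c = 1.
Discriminant D = b^2 - 4ac = (-1.062)^2 - 4*(1.463)*1 = 1.127844 - (5.852) = -4.724156.
D < 0, so the roots are the complex-conjugate pair z = (-b +/- i sqrt(-D)) / (2a) = 0.363 +/- 0.7428i.
For a conjugate pair |z|^2 = z * conj(z) = (product of roots) = c/a = 1/(1.463) = 0.683527, so |z| = sqrt(0.683527) = 0.8268 for both roots.
Moduli of all roots: 0.8268, 0.8268.
All moduli strictly greater than 1? No.
Verdict: Not invertible.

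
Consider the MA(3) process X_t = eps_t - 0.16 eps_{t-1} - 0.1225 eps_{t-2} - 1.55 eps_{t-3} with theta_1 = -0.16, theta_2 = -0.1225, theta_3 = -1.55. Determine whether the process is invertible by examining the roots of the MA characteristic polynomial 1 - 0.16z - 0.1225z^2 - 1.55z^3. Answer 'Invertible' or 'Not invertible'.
\text{Not invertible}

The MA(q) characteristic polynomial is P(z) = 1 - 0.16z - 0.1225z^2 - 1.55z^3.
Invertibility requires all roots to lie outside the unit circle, i.e. |z| > 1 for every root.
Degree 3: look for a simple real root z0 first, then factor out (1 - z/z0) and solve the remaining quadratic.
Testing z0 = 0.8: P(0.8) = 1 + (-0.16)(0.8) + (-0.1225)(0.8)^2 + (-1.55)(0.8)^3
  = 1 + (-0.128) + (-0.0784) + (-0.7936) = 0.  So z_0 = 0.8 is a root, |z_0| = 0.8.
Divide out the factor (1 - 1.25 z) = (1 - z/z0) (since 1/z0 = 1.25):
  P(z) = (1 - 1.25 z)(1 + (1.09) z + (1.24) z^2)
  [check: z-coef 1.09 - (1.25) = -0.16; z^2-coef 1.24 - (1.25)(1.09) = -0.1225; z^3-coef -(1.25)(1.24) = -1.55.]
Remaining roots from the quadratic factor 1 + (1.09) z + (1.24) z^2:
  Set 1 + (1.09) z + (1.24) z^2 = 0, i.e. a z^2 + b z + c = 0 with a = 1.24, b = 1.09, c = 1.
  Discriminant D = b^2 - 4ac = (1.09)^2 - 4*(1.24)*1 = 1.1881 - (4.96) = -3.7719.
  D < 0, so the roots are the complex-conjugate pair z = (-b +/- i sqrt(-D)) / (2a) = -0.4395 +/- 0.7831i.
  For a conjugate pair |z|^2 = z * conj(z) = (product of roots) = c/a = 1/(1.24) = 0.806452, so |z| = sqrt(0.806452) = 0.898 for both roots.
Moduli of all roots: 0.8000, 0.8980, 0.8980.
All moduli strictly greater than 1? No.
Verdict: Not invertible.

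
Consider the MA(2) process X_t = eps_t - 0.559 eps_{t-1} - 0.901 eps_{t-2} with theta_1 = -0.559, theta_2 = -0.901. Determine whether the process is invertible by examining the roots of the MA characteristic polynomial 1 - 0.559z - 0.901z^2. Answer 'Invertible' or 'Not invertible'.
\text{Not invertible}

The MA(q) characteristic polynomial is P(z) = 1 - 0.559z - 0.901z^2.
Invertibility requires all roots to lie outside the unit circle, i.e. |z| > 1 for every root.
Set 1 + (-0.559) z + (-0.901) z^2 = 0, i.e. a z^2 + b z + c = 0 with a = -0.901, b = -0.559, c = 1.
Discriminant D = b^2 - 4ac = (-0.559)^2 - 4*(-0.901)*1 = 0.312481 - (-3.604) = 3.916481.
D >= 0, so the roots are real: z = (-b +/- sqrt(D)) / (2a) = (0.559 +/- 1.97901) / (-1.802).
  z_1 = (0.559 + 1.97901) / (-1.802) = -1.4084,   |z_1| = 1.4084.
  z_2 = (0.559 - 1.97901) / (-1.802) = 0.788,   |z_2| = 0.788.
Moduli of all roots: 1.4084, 0.7880.
All moduli strictly greater than 1? No.
Verdict: Not invertible.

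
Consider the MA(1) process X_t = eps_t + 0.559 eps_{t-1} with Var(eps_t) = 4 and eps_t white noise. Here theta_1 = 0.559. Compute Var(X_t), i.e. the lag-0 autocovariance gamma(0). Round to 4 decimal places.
\gamma(0) = 5.2499

For an MA(q) process X_t = eps_t + sum_i theta_i eps_{t-i} with
Var(eps_t) = sigma^2, the variance is
  gamma(0) = sigma^2 * (1 + sum_i theta_i^2).
  sum_i theta_i^2 = (0.559)^2 = 0.312481.
  gamma(0) = 4 * (1 + 0.312481) = 4 * 1.312481 = 5.249924, which rounds to 5.2499.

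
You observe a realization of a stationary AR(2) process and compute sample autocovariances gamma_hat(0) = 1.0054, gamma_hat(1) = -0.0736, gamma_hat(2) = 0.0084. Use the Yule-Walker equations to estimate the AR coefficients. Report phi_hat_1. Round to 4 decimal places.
\hat\phi_{1} = -0.0730

The Yule-Walker equations for an AR(p) process read, in matrix form,
  Gamma_p phi = r_p,   with   (Gamma_p)_{ij} = gamma(|i - j|),
                       (r_p)_i = gamma(i),   i,j = 1..p.
Substitute the sample gammas (Toeplitz matrix and right-hand side of size 2):
  Gamma_p = [[1.0054, -0.0736], [-0.0736, 1.0054]]
  r_p     = [-0.0736, 0.0084]
Written out:
  1.0054 phi_1 - 0.0736 phi_2 = -0.0736
  -0.0736 phi_1 + 1.0054 phi_2 = 0.0084
Solve by Cramer's rule:
  det = gamma(0)^2 - gamma(1)^2 = (1.0054)^2 - (-0.0736)^2 = 1.01082916 - 0.00541696 = 1.0054122
  phi_hat_1 = [gamma(1) gamma(0) - gamma(1) gamma(2)] / det = [(-0.0736)(1.0054) - (-0.0736)(0.0084)] / 1.0054122 = -0.0733792 / 1.0054122 = -0.073
  phi_hat_2 = [gamma(0) gamma(2) - gamma(1)^2] / det = [(1.0054)(0.0084) - (-0.0736)^2] / 1.0054122 = 0.0030284 / 1.0054122 = 0.003
So phi_hat = [-0.0730, 0.0030].
Therefore phi_hat_1 = -0.0730.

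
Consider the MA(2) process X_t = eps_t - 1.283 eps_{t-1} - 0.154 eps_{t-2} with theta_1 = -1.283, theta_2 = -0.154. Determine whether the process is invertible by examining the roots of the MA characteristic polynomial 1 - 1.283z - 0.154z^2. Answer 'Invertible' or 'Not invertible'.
\text{Not invertible}

The MA(q) characteristic polynomial is P(z) = 1 - 1.283z - 0.154z^2.
Invertibility requires all roots to lie outside the unit circle, i.e. |z| > 1 for every root.
Set 1 + (-1.283) z + (-0.154) z^2 = 0, i.e. a z^2 + b z + c = 0 with a = -0.154, b = -1.283, c = 1.
Discriminant D = b^2 - 4ac = (-1.283)^2 - 4*(-0.154)*1 = 1.646089 - (-0.616) = 2.262089.
D >= 0, so the roots are real: z = (-b +/- sqrt(D)) / (2a) = (1.283 +/- 1.504024) / (-0.308).
  z_1 = (1.283 + 1.504024) / (-0.308) = -9.0488,   |z_1| = 9.0488.
  z_2 = (1.283 - 1.504024) / (-0.308) = 0.7176,   |z_2| = 0.7176.
Moduli of all roots: 9.0488, 0.7176.
All moduli strictly greater than 1? No.
Verdict: Not invertible.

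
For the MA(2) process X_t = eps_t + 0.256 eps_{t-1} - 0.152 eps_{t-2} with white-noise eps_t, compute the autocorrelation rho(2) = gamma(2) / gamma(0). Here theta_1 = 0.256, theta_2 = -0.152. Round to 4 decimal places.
\rho(2) = -0.1396

For an MA(q) process with theta_0 = 1, the autocovariance is
  gamma(k) = sigma^2 * sum_{i=0..q-k} theta_i * theta_{i+k},
and rho(k) = gamma(k) / gamma(0). Sigma^2 cancels.
  numerator   = (1)*(-0.152) = -0.152.
  denominator = (1)^2 + (0.256)^2 + (-0.152)^2 = 1.08864.
  rho(2) = -0.152 / 1.08864 = -0.1396.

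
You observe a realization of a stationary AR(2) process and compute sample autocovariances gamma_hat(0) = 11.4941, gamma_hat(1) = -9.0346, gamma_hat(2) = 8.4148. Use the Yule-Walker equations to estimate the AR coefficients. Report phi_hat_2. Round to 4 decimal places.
\hat\phi_{2} = 0.2990

The Yule-Walker equations for an AR(p) process read, in matrix form,
  Gamma_p phi = r_p,   with   (Gamma_p)_{ij} = gamma(|i - j|),
                       (r_p)_i = gamma(i),   i,j = 1..p.
Substitute the sample gammas (Toeplitz matrix and right-hand side of size 2):
  Gamma_p = [[11.4941, -9.0346], [-9.0346, 11.4941]]
  r_p     = [-9.0346, 8.4148]
Written out:
  11.4941 phi_1 - 9.0346 phi_2 = -9.0346
  -9.0346 phi_1 + 11.4941 phi_2 = 8.4148
Solve by Cramer's rule:
  det = gamma(0)^2 - gamma(1)^2 = (11.4941)^2 - (-9.0346)^2 = 132.11433481 - 81.62399716 = 50.49033765
  phi_hat_1 = [gamma(1) gamma(0) - gamma(1) gamma(2)] / det = [(-9.0346)(11.4941) - (-9.0346)(8.4148)] / 50.49033765 = -27.82024378 / 50.49033765 = -0.551
  phi_hat_2 = [gamma(0) gamma(2) - gamma(1)^2] / det = [(11.4941)(8.4148) - (-9.0346)^2] / 50.49033765 = 15.09655552 / 50.49033765 = 0.299
So phi_hat = [-0.5510, 0.2990].
Therefore phi_hat_2 = 0.2990.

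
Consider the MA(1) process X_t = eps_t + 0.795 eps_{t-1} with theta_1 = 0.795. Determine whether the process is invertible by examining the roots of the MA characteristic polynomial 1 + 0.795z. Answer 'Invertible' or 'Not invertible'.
\text{Invertible}

The MA(q) characteristic polynomial is P(z) = 1 + 0.795z.
Invertibility requires all roots to lie outside the unit circle, i.e. |z| > 1 for every root.
This is linear in z: 1 + (0.795) z = 0  =>  z = -1/(0.795) = -1.257862,  |z| = 1.257862.
Moduli of all roots: 1.2579.
All moduli strictly greater than 1? Yes.
Verdict: Invertible.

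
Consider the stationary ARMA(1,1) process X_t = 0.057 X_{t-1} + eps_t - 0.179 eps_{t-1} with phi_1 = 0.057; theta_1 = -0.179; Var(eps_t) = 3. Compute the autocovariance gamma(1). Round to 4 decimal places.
\gamma(1) = -0.3634

Multiply the model equation by X_{t-k} and take expectations. With theta_0 = psi_0 = 1 and psi_j the MA(infinity) weights, this gives
  gamma(k) - sum_i phi_i gamma(k-i) = c_k,
  c_k = sigma^2 * sum_{j=k..q} theta_j psi_{j-k}   (c_k = 0 for k > q),
using gamma(-m) = gamma(m).
psi-weights needed (psi_j = theta_j + sum_i phi_i psi_{j-i}):
  psi_1 = theta_1 + phi_1 = -0.179 + (0.057) = -0.122
Right-hand sides:
  c_0 = sigma^2 (1 + theta_1 psi_1) = 3 * (1 + (-0.179)(-0.122)) = 3 * 1.021838 = 3.065514
  c_1 = sigma^2 theta_1 = 3 * (-0.179) = -0.537
  c_2 = 0
Equations for k = 0 and k = 1 (AR order 1):
  gamma(0) = phi_1 gamma(1) + c_0
  gamma(1) = phi_1 gamma(0) + c_1
Substituting the second into the first: gamma(0) (1 - phi_1^2) = c_0 + phi_1 c_1, so
  gamma(0) = (c_0 + phi_1 c_1) / (1 - phi_1^2) = (3.065514 + (0.057)(-0.537)) / (1 - (0.057)^2) = 3.034905 / 0.996751 = 3.044798.
  gamma(1) = phi_1 gamma(0) + c_1 = (0.057)(3.044798) + (-0.537) = -0.363447.
Therefore gamma(1) = -0.3634 (to 4 decimal places).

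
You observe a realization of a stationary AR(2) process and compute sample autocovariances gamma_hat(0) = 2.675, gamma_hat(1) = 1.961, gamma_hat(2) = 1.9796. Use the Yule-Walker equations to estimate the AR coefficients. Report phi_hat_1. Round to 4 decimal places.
\hat\phi_{1} = 0.4120

The Yule-Walker equations for an AR(p) process read, in matrix form,
  Gamma_p phi = r_p,   with   (Gamma_p)_{ij} = gamma(|i - j|),
                       (r_p)_i = gamma(i),   i,j = 1..p.
Substitute the sample gammas (Toeplitz matrix and right-hand side of size 2):
  Gamma_p = [[2.675, 1.961], [1.961, 2.675]]
  r_p     = [1.961, 1.9796]
Written out:
  2.675 phi_1 + 1.961 phi_2 = 1.961
  1.961 phi_1 + 2.675 phi_2 = 1.9796
Solve by Cramer's rule:
  det = gamma(0)^2 - gamma(1)^2 = (2.675)^2 - (1.961)^2 = 7.155625 - 3.845521 = 3.310104
  phi_hat_1 = [gamma(1) gamma(0) - gamma(1) gamma(2)] / det = [(1.961)(2.675) - (1.961)(1.9796)] / 3.310104 = 1.3636794 / 3.310104 = 0.412
  phi_hat_2 = [gamma(0) gamma(2) - gamma(1)^2] / det = [(2.675)(1.9796) - (1.961)^2] / 3.310104 = 1.449909 / 3.310104 = 0.438
So phi_hat = [0.4120, 0.4380].
Therefore phi_hat_1 = 0.4120.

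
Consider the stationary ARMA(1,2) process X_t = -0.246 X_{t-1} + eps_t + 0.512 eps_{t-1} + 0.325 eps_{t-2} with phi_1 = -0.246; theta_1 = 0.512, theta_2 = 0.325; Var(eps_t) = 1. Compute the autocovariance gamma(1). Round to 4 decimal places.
\gamma(1) = 0.3174

Multiply the model equation by X_{t-k} and take expectations. With theta_0 = psi_0 = 1 and psi_j the MA(infinity) weights, this gives
  gamma(k) - sum_i phi_i gamma(k-i) = c_k,
  c_k = sigma^2 * sum_{j=k..q} theta_j psi_{j-k}   (c_k = 0 for k > q),
using gamma(-m) = gamma(m).
psi-weights needed (psi_j = theta_j + sum_i phi_i psi_{j-i}):
  psi_1 = theta_1 + phi_1 = 0.512 + (-0.246) = 0.266
  psi_2 = theta_2 + phi_1 psi_1 = 0.325 + (-0.246)(0.266) = 0.259564
Right-hand sides:
  c_0 = sigma^2 (1 + theta_1 psi_1 + theta_2 psi_2) = 1 * (1 + (0.512)(0.266) + (0.325)(0.259564)) = 1 * 1.22055 = 1.22055
  c_1 = sigma^2 (theta_1 + theta_2 psi_1) = 1 * (0.512 + (0.325)(0.266)) = 0.59845
  c_2 = sigma^2 theta_2 = 1 * (0.325) = 0.325
Equations for k = 0 and k = 1 (AR order 1):
  gamma(0) = phi_1 gamma(1) + c_0
  gamma(1) = phi_1 gamma(0) + c_1
Substituting the second into the first: gamma(0) (1 - phi_1^2) = c_0 + phi_1 c_1, so
  gamma(0) = (c_0 + phi_1 c_1) / (1 - phi_1^2) = (1.22055 + (-0.246)(0.59845)) / (1 - (-0.246)^2) = 1.073332 / 0.939484 = 1.142469.
  gamma(1) = phi_1 gamma(0) + c_1 = (-0.246)(1.142469) + (0.59845) = 0.317403.
Therefore gamma(1) = 0.3174 (to 4 decimal places).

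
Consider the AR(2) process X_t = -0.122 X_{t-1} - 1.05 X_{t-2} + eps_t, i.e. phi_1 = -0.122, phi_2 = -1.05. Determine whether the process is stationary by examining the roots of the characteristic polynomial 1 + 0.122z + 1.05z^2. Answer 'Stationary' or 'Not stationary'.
\text{Not stationary}

The AR(p) characteristic polynomial is P(z) = 1 + 0.122z + 1.05z^2.
Stationarity requires all roots to lie outside the unit circle, i.e. |z| > 1 for every root.
Set 1 + (0.122) z + (1.05) z^2 = 0, i.e. a z^2 + b z + c = 0 with a = 1.05, b = 0.122, c = 1.
Discriminant D = b^2 - 4ac = (0.122)^2 - 4*(1.05)*1 = 0.014884 - (4.2) = -4.185116.
D < 0, so the roots are the complex-conjugate pair z = (-b +/- i sqrt(-D)) / (2a) = -0.0581 +/- 0.9742i.
For a conjugate pair |z|^2 = z * conj(z) = (product of roots) = c/a = 1/(1.05) = 0.952381, so |z| = sqrt(0.952381) = 0.9759 for both roots.
Moduli of all roots: 0.9759, 0.9759.
All moduli strictly greater than 1? No.
Verdict: Not stationary.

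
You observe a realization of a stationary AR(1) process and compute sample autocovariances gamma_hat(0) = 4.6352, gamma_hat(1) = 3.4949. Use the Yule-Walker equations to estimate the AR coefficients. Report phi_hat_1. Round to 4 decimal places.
\hat\phi_{1} = 0.7540

The Yule-Walker equations for an AR(p) process read, in matrix form,
  Gamma_p phi = r_p,   with   (Gamma_p)_{ij} = gamma(|i - j|),
                       (r_p)_i = gamma(i),   i,j = 1..p.
Substitute the sample gammas (Toeplitz matrix and right-hand side of size 1):
  Gamma_p = [[4.6352]]
  r_p     = [3.4949]
With p = 1 this is the single equation gamma(0) phi_1 = gamma(1):
  phi_hat_1 = gamma(1) / gamma(0) = 3.4949 / 4.6352 = 0.7540.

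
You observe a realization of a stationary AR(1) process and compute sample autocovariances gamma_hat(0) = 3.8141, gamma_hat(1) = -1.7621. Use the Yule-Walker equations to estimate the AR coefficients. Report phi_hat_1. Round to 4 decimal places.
\hat\phi_{1} = -0.4620

The Yule-Walker equations for an AR(p) process read, in matrix form,
  Gamma_p phi = r_p,   with   (Gamma_p)_{ij} = gamma(|i - j|),
                       (r_p)_i = gamma(i),   i,j = 1..p.
Substitute the sample gammas (Toeplitz matrix and right-hand side of size 1):
  Gamma_p = [[3.8141]]
  r_p     = [-1.7621]
With p = 1 this is the single equation gamma(0) phi_1 = gamma(1):
  phi_hat_1 = gamma(1) / gamma(0) = -1.7621 / 3.8141 = -0.4620.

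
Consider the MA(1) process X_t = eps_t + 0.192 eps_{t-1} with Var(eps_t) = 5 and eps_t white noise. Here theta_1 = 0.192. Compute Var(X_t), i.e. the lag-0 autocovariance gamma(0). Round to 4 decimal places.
\gamma(0) = 5.1843

For an MA(q) process X_t = eps_t + sum_i theta_i eps_{t-i} with
Var(eps_t) = sigma^2, the variance is
  gamma(0) = sigma^2 * (1 + sum_i theta_i^2).
  sum_i theta_i^2 = (0.192)^2 = 0.036864.
  gamma(0) = 5 * (1 + 0.036864) = 5 * 1.036864 = 5.18432, which rounds to 5.1843.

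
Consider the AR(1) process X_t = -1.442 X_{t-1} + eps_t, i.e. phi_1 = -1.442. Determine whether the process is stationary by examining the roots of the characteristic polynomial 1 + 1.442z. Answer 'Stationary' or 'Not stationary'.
\text{Not stationary}

The AR(p) characteristic polynomial is P(z) = 1 + 1.442z.
Stationarity requires all roots to lie outside the unit circle, i.e. |z| > 1 for every root.
This is linear in z: 1 + (1.442) z = 0  =>  z = -1/(1.442) = -0.693481,  |z| = 0.693481.
Moduli of all roots: 0.6935.
All moduli strictly greater than 1? No.
Verdict: Not stationary.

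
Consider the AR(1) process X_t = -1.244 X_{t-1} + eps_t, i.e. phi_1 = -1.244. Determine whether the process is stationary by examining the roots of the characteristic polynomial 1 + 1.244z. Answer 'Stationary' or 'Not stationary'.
\text{Not stationary}

The AR(p) characteristic polynomial is P(z) = 1 + 1.244z.
Stationarity requires all roots to lie outside the unit circle, i.e. |z| > 1 for every root.
This is linear in z: 1 + (1.244) z = 0  =>  z = -1/(1.244) = -0.803859,  |z| = 0.803859.
Moduli of all roots: 0.8039.
All moduli strictly greater than 1? No.
Verdict: Not stationary.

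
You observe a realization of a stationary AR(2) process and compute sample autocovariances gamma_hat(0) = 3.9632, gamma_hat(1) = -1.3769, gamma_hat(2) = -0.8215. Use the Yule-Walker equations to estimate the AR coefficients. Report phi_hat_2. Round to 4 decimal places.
\hat\phi_{2} = -0.3730

The Yule-Walker equations for an AR(p) process read, in matrix form,
  Gamma_p phi = r_p,   with   (Gamma_p)_{ij} = gamma(|i - j|),
                       (r_p)_i = gamma(i),   i,j = 1..p.
Substitute the sample gammas (Toeplitz matrix and right-hand side of size 2):
  Gamma_p = [[3.9632, -1.3769], [-1.3769, 3.9632]]
  r_p     = [-1.3769, -0.8215]
Written out:
  3.9632 phi_1 - 1.3769 phi_2 = -1.3769
  -1.3769 phi_1 + 3.9632 phi_2 = -0.8215
Solve by Cramer's rule:
  det = gamma(0)^2 - gamma(1)^2 = (3.9632)^2 - (-1.3769)^2 = 15.70695424 - 1.89585361 = 13.81110063
  phi_hat_1 = [gamma(1) gamma(0) - gamma(1) gamma(2)] / det = [(-1.3769)(3.9632) - (-1.3769)(-0.8215)] / 13.81110063 = -6.58805343 / 13.81110063 = -0.477
  phi_hat_2 = [gamma(0) gamma(2) - gamma(1)^2] / det = [(3.9632)(-0.8215) - (-1.3769)^2] / 13.81110063 = -5.15162241 / 13.81110063 = -0.373
So phi_hat = [-0.4770, -0.3730].
Therefore phi_hat_2 = -0.3730.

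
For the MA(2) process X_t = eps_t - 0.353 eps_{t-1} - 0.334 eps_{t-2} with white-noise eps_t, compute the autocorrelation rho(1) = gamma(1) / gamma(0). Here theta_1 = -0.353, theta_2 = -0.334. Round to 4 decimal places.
\rho(1) = -0.1902

For an MA(q) process with theta_0 = 1, the autocovariance is
  gamma(k) = sigma^2 * sum_{i=0..q-k} theta_i * theta_{i+k},
and rho(k) = gamma(k) / gamma(0). Sigma^2 cancels.
  numerator   = (1)*(-0.353) + (-0.353)*(-0.334) = -0.235098.
  denominator = (1)^2 + (-0.353)^2 + (-0.334)^2 = 1.236165.
  rho(1) = -0.235098 / 1.236165 = -0.1902.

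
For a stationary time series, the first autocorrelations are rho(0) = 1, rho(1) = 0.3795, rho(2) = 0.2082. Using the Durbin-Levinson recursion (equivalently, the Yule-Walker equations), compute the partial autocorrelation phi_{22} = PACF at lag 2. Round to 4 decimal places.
\phi_{22} = 0.0750

The PACF at lag k is phi_{kk}, the last component of the solution
to the Yule-Walker system G_k phi = r_k where
  (G_k)_{ij} = rho(|i - j|), (r_k)_i = rho(i), i,j = 1..k.
Equivalently, Durbin-Levinson gives phi_{kk} iteratively:
  phi_{11} = rho(1)
  phi_{kk} = [rho(k) - sum_{j=1..k-1} phi_{k-1,j} rho(k-j)]
            / [1 - sum_{j=1..k-1} phi_{k-1,j} rho(j)],
  phi_{k,j} = phi_{k-1,j} - phi_{kk} phi_{k-1,k-j},  j = 1..k-1.
Step k = 1:
  phi_11 = rho(1) = 0.3795.
Step k = 2:
  phi_22 = [rho(2) - phi_11 rho(1)] / [1 - phi_11 rho(1)] = [0.2082 - (0.3795)(0.3795)] / [1 - (0.3795)(0.3795)]
         = 0.06417975 / 0.85597975 = 0.075.
Therefore phi_{22} = 0.0750.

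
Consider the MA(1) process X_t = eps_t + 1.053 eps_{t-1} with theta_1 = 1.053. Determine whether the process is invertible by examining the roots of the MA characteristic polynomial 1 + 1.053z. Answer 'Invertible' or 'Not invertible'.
\text{Not invertible}

The MA(q) characteristic polynomial is P(z) = 1 + 1.053z.
Invertibility requires all roots to lie outside the unit circle, i.e. |z| > 1 for every root.
This is linear in z: 1 + (1.053) z = 0  =>  z = -1/(1.053) = -0.949668,  |z| = 0.949668.
Moduli of all roots: 0.9497.
All moduli strictly greater than 1? No.
Verdict: Not invertible.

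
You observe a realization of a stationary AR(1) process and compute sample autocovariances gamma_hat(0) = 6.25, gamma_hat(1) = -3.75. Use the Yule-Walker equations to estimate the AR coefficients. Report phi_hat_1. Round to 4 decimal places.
\hat\phi_{1} = -0.6000

The Yule-Walker equations for an AR(p) process read, in matrix form,
  Gamma_p phi = r_p,   with   (Gamma_p)_{ij} = gamma(|i - j|),
                       (r_p)_i = gamma(i),   i,j = 1..p.
Substitute the sample gammas (Toeplitz matrix and right-hand side of size 1):
  Gamma_p = [[6.25]]
  r_p     = [-3.75]
With p = 1 this is the single equation gamma(0) phi_1 = gamma(1):
  phi_hat_1 = gamma(1) / gamma(0) = -3.75 / 6.25 = -0.6000.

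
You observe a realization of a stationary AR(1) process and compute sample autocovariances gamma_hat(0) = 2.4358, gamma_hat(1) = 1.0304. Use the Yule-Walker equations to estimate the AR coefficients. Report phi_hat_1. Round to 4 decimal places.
\hat\phi_{1} = 0.4230

The Yule-Walker equations for an AR(p) process read, in matrix form,
  Gamma_p phi = r_p,   with   (Gamma_p)_{ij} = gamma(|i - j|),
                       (r_p)_i = gamma(i),   i,j = 1..p.
Substitute the sample gammas (Toeplitz matrix and right-hand side of size 1):
  Gamma_p = [[2.4358]]
  r_p     = [1.0304]
With p = 1 this is the single equation gamma(0) phi_1 = gamma(1):
  phi_hat_1 = gamma(1) / gamma(0) = 1.0304 / 2.4358 = 0.4230.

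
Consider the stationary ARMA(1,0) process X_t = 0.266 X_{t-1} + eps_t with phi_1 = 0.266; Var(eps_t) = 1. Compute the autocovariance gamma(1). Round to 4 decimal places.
\gamma(1) = 0.2863

Multiply the model equation by X_{t-k} and take expectations. With theta_0 = psi_0 = 1 and psi_j the MA(infinity) weights, this gives
  gamma(k) - sum_i phi_i gamma(k-i) = c_k,
  c_k = sigma^2 * sum_{j=k..q} theta_j psi_{j-k}   (c_k = 0 for k > q),
using gamma(-m) = gamma(m).
Pure AR (q = 0): c_0 = sigma^2 = 1, c_k = 0 for k >= 1.
Equations for k = 0 and k = 1 (AR order 1):
  gamma(0) = phi_1 gamma(1) + c_0
  gamma(1) = phi_1 gamma(0) + c_1
Substituting the second into the first: gamma(0) (1 - phi_1^2) = c_0 + phi_1 c_1, so
  gamma(0) = c_0 / (1 - phi_1^2) = 1 / (1 - (0.266)^2) = 1 / 0.929244 = 1.076144.
  gamma(1) = phi_1 gamma(0) = (0.266)(1.076144) = 0.286254.
Therefore gamma(1) = 0.2863 (to 4 decimal places).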